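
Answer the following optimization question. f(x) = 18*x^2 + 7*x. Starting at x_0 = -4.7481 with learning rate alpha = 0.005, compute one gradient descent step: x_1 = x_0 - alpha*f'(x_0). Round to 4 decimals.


We compute the gradient at x_0 and apply the update.
f'(x) = 36*x + 7
f'(-4.7481) = 36*-4.7481 + 7 = -163.9316
x_1 = -4.7481 - 0.005*-163.9316 = -3.9284


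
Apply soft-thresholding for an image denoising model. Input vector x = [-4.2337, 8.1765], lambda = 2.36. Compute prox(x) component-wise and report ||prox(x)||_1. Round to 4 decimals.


Soft-thresholding with lambda = 2.36:
prox(-4.2337) = sign(-4.2337)*max(|-4.2337| - 2.36, 0) = -1.8737
prox(8.1765) = sign(8.1765)*max(|8.1765| - 2.36, 0) = 5.8165
prox(x) = [-1.8737, 5.8165]
||prox(x)||_1 = 1.8737 + 5.8165 = 7.6902


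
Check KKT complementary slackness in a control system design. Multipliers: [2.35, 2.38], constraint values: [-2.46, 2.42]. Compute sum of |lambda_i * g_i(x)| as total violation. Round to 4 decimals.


KKT complementary slackness check:
lambda_1 * g_1 = 2.35 * -2.46 = -5.781
lambda_2 * g_2 = 2.38 * 2.42 = 5.7596
Total violation = 5.781 + 5.7596 = 11.5406


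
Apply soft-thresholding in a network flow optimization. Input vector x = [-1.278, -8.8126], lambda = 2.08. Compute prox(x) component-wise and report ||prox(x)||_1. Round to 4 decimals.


Soft-thresholding with lambda = 2.08:
prox(-1.278) = sign(-1.278)*max(|-1.278| - 2.08, 0) = 0.0
prox(-8.8126) = sign(-8.8126)*max(|-8.8126| - 2.08, 0) = -6.7326
prox(x) = [0.0, -6.7326]
||prox(x)||_1 = 0.0 + 6.7326 = 6.7326


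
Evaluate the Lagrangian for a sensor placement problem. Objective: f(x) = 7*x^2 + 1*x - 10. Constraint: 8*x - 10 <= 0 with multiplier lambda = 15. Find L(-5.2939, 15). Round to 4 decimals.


Step 1: Evaluate f(x).
f(-5.2939) = 7*(-5.2939)^2 + 1*(-5.2939) - 10 = 180.8837
Step 2: Evaluate g(x).
g(-5.2939) = 8*-5.2939 - 10 = -52.3512
Step 3: Compute Lagrangian.
L = 180.8837 + 15*-52.3512 = -604.3843


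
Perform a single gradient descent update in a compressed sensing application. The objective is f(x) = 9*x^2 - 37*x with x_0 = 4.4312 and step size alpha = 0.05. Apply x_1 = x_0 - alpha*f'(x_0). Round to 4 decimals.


We compute the gradient at x_0 and apply the update.
f'(x) = 18*x - 37
f'(4.4312) = 18*4.4312 - 37 = 42.7616
x_1 = 4.4312 - 0.05*42.7616 = 2.2931


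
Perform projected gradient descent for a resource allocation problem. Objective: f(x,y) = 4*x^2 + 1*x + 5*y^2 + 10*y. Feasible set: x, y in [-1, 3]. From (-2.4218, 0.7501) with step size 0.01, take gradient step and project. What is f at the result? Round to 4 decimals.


Step 1: Compute gradient at (-2.4218, 0.7501).
grad_x = 2*4*-2.4218 + 1 = -18.3744
grad_y = 2*5*0.7501 + 10 = 17.501
Step 2: Gradient step.
x_raw = -2.4218 - 0.01*-18.3744 = -2.2381
y_raw = 0.7501 - 0.01*17.501 = 0.5751
Step 3: Project onto [-1, 3].
x_proj = clip(-2.2381) = -1.0
y_proj = clip(0.5751) = 0.5751
Step 4: Evaluate f.
f(-1.0, 0.5751) = 10.4045


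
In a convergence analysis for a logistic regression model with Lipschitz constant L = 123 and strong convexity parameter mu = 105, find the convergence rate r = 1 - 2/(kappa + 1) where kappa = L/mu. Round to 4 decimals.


Step 1: Compute the condition number.
kappa = L/mu = 123/105 = 1.1714
Step 2: Compute the convergence rate.
r = 1 - 2/(kappa + 1) = 1 - 2*mu/(L + mu) = (L - mu)/(L + mu) = 18/228 = 0.0789


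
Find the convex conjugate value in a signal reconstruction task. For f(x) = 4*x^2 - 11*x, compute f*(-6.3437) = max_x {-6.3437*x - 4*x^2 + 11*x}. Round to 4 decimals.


f*(y) = sup_x {y*x - a*x^2 - b*x} = sup_x {(y-b)*x - a*x^2}
FOC: (y - b) - 2a*x = 0 => x* = (y - b)/(2a)
x* = (-6.3437 + 11)/(2*4) = 0.582
f*(-6.3437) = (y-b)^2/(4a) = (-6.3437 + 11)^2/(4*4)
= 21.6811/16 = 1.3551


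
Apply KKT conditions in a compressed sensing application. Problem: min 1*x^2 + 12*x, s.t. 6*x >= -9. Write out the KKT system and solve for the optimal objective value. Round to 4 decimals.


Step 1: Try lambda = 0 (constraint inactive).
x_unc = -12/(2*1) = -6.0
Check: 6*-6.0 = -36.0 < -9 -- violated!
Step 2: Constraint must be active: 6*x = -9
x* = -9/6 = -1.5
lambda = (2*1*(-1.5) + 12)/6 = 1.5
Step 3: Compute optimal value.
f(x*) = 1*(-1.5)^2 + 12*(-1.5) = -15.75


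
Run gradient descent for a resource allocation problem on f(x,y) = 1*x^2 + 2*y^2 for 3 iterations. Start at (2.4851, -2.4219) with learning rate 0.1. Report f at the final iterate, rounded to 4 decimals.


Gradient descent on f(x,y) = 1*x^2 + 2*y^2.
Starting point: (2.4851, -2.4219), alpha = 0.1
Step 1: grad_x = 2*1*2.4851 = 4.9702, grad_y = 2*2*-2.4219 = -9.6876
  x_1 = 2.4851 - 0.1*4.9702 = 1.9881
  y_1 = -2.4219 - 0.1*-9.6876 = -1.4531
Step 2: grad_x = 2*1*1.9881 = 3.9762, grad_y = 2*2*-1.4531 = -5.8126
  x_2 = 1.9881 - 0.1*3.9762 = 1.5905
  y_2 = -1.4531 - 0.1*-5.8126 = -0.8719
Step 3: grad_x = 2*1*1.5905 = 3.1809, grad_y = 2*2*-0.8719 = -3.4875
  x_3 = 1.5905 - 0.1*3.1809 = 1.2724
  y_3 = -0.8719 - 0.1*-3.4875 = -0.5231
f(1.2724, -0.5231) = 1*1.2724^2 + 2*(-0.5231)^2 = 2.1663


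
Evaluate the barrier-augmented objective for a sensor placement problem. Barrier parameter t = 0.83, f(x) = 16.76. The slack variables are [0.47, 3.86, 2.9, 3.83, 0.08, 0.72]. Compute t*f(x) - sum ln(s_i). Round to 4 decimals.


Step 1: Compute log-barrier.
ln values: [-0.755, 1.3507, 1.0647, 1.3429, -2.5257, -0.3285]
phi = -(-0.755 + 1.3507 + 1.0647 + 1.3429 - 2.5257 - 0.3285) = -0.149
Step 2: Compute augmented objective.
t*f(x) = 0.83*16.76 = 13.9108
Total = 13.9108 - 0.149 = 13.7618


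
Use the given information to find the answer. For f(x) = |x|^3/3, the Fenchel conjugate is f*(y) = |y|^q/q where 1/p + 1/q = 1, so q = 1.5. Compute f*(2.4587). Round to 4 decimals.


The conjugate exponent q satisfies 1/p + 1/q = 1.
p = 3, so q = 3/(3 - 1) = 1.5
|y|^q = 2.4587^1.5 = 3.8553
f*(2.4587) = 3.8553 / 1.5 = 2.5702


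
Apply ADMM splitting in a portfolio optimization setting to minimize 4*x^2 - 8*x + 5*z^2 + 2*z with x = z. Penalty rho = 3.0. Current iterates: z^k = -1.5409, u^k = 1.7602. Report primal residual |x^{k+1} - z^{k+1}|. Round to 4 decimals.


ADMM iteration with rho = 3.0, z^k = -1.5409, u^k = 1.7602
Step 1: x-update.
Minimize 4*x^2 - 8*x + (3.0/2)*(x + 1.5409 + 1.7602)^2
FOC: (2*4 + 3.0)*x = 8 + 3.0*(-1.5409 - 1.7602)
x^{k+1} = -0.173
Step 2: z-update.
Minimize 5*z^2 + 2*z + (3.0/2)*(-0.173 - z + 1.7602)^2
FOC: (2*5 + 3.0)*z = -2 + 3.0*(-0.173 + 1.7602)
z^{k+1} = 0.2124
Step 3: u-update.
u^{k+1} = 1.7602 - 0.173 - 0.2124 = 1.3747
Step 4: Primal residual = |-0.173 - 0.2124| = 0.3855


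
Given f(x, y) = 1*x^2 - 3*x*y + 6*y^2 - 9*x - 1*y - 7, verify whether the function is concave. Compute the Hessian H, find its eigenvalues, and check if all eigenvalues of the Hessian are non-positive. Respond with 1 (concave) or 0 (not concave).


The Hessian of f(x,y) = 1*x^2 - 3*x*y + 6*y^2 - 9*x - 1*y - 7 is:
H = [[2, -3], [-3, 12]]
Trace = 2 + 12 = 14
Determinant = 2*12 - (-3)^2 = 15
Discriminant = (14)^2 - 4*15 = 136.0
Eigenvalues: lambda_1 = 1.169, lambda_2 = 12.831
The function is not concave.

0


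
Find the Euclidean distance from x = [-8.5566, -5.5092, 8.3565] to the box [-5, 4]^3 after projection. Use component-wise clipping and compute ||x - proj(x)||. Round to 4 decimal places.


Project each component onto [-5, 4].
clip(-8.5566) = -5.0, clip(-5.5092) = -5.0, clip(8.3565) = 4.0
Projection = [-5.0, -5.0, 4.0]
Squared diffs: [12.6494, 0.2593, 18.9791]
Distance = sqrt(31.8878) = 5.6469


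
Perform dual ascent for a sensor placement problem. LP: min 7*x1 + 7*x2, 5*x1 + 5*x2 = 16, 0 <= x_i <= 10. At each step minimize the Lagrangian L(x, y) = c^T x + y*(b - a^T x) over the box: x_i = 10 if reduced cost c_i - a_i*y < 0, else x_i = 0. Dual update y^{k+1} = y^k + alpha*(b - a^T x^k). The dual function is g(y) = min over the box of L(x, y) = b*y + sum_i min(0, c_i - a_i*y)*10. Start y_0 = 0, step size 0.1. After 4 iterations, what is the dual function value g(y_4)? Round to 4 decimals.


Dual ascent for LP: min 7*x1 + 7*x2, 5*x1 + 5*x2 = 16, 0 <= x_i <= 10
Step 1: y^k = 0.0, reduced costs: (7.0, 7.0)
  x^k = (0.0, 0.0), subgradient = b - a^T x = 16.0
  y^{k+1} = 0.0 + 0.1*16.0 = 1.6
Step 2: y^k = 1.6, reduced costs: (-1.0, -1.0)
  x^k = (10.0, 10.0), subgradient = b - a^T x = -84.0
  y^{k+1} = 1.6 + 0.1*-84.0 = -6.8
Step 3: y^k = -6.8, reduced costs: (41.0, 41.0)
  x^k = (0.0, 0.0), subgradient = b - a^T x = 16.0
  y^{k+1} = -6.8 + 0.1*16.0 = -5.2
Step 4: y^k = -5.2, reduced costs: (33.0, 33.0)
  x^k = (0.0, 0.0), subgradient = b - a^T x = 16.0
  y^{k+1} = -5.2 + 0.1*16.0 = -3.6
Dual objective at y_4 = -3.6: reduced costs (25.0, 25.0), box minimizer x = (0.0, 0.0)
g(y_4) = b*y + (c1 - a1*y)*x1 + (c2 - a2*y)*x2 = 16*(-3.6) + 25.0*0.0 + 25.0*0.0 = -57.6 + 0.0 + 0.0 = -57.6


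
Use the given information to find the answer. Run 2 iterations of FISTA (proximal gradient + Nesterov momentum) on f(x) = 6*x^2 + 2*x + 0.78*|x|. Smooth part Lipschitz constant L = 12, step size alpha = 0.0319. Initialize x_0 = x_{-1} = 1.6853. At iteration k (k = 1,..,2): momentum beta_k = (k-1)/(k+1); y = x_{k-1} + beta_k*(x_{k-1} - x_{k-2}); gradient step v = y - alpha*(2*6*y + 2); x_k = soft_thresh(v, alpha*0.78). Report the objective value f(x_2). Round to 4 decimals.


FISTA on f(x) = 6*x^2 + 2*x + 0.78*|x|
L = 12, alpha = 0.0319
Iteration 1: beta = 0.0, y = 1.6853 + 0.0*(1.6853 - 1.6853) = 1.6853
  grad(y) = 22.2236, v = y - alpha*grad = 0.9764
  prox(v) = soft_thresh(0.9764, 0.0249) = 0.9515
Iteration 2: beta = 0.3333, y = 0.9515 + 0.3333*(0.9515 - 1.6853) = 0.7069
  grad(y) = 10.4826, v = y - alpha*grad = 0.3725
  prox(v) = soft_thresh(0.3725, 0.0249) = 0.3476
f(x_2) = 6*0.3476^2 + 2*0.3476 + 0.78*|0.3476| = 1.6913


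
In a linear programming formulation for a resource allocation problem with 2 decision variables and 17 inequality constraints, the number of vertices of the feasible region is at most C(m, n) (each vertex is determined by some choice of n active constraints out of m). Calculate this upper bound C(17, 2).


Each vertex corresponds to some choice of n active constraints out of m, so the number of vertices is at most C(m, n) = m! / (n!(m-n)!).
m = 17, n = 2
Numerator: 17 * 16
Denominator: 2! = 2
C(17, 2) = 136


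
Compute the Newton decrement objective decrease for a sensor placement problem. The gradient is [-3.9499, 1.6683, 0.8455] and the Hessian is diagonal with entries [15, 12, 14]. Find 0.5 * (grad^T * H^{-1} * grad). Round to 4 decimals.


Step 1: H is diagonal, so H^(-1) * g = [-0.2633, 0.139, 0.0604].
Step 2: g^T H^(-1) g = sum_i g_i^2 / H_ii
  = (-3.9499)^2/15 + (1.6683)^2/12 + (0.8455)^2/14
  = 1.0401 + 0.2319 + 0.0511 = 1.3231
Step 3: Objective decrease = 0.5 * g^T H^(-1) g = 0.6616


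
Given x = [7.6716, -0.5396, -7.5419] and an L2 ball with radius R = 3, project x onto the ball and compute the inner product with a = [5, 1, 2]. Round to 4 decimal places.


Step 1: Compute ||x|| (intermediates to 6 decimals).
||x|| = sqrt(7.6716^2 + (-0.5396)^2 + (-7.5419)^2) = 10.771484
Step 2: Project.
Since ||x|| > R, scale = R/||x|| = 3/10.771484 = 0.278513, proj(x) = scale * x
proj(x) = [2.13664, -0.150286, -2.100517]
Step 3: Dot product.
a^T * proj(x) = 5*2.13664 + 1*(-0.150286) + 2*(-2.100517) = 6.3319


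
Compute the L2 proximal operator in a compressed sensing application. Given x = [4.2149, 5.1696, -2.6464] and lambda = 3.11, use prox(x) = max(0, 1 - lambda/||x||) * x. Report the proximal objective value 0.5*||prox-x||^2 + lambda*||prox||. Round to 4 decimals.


Step 1: Compute ||x||.
||x|| = 7.1759
Step 2: Compute scaling factor.
scale = max(0, 1 - 3.11/7.1759) = 0.5666
Step 3: prox(x) = [2.3882, 2.9291, -1.4995]
||prox(x)|| = 4.0659
Step 4: Proximal objective.
0.5*||prox-x||^2 = 4.8361
lambda*||prox|| = 12.6449
Total = 17.481


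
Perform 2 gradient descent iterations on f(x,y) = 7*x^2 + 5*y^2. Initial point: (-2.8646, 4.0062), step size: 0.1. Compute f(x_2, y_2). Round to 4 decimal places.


Gradient descent on f(x,y) = 7*x^2 + 5*y^2.
Starting point: (-2.8646, 4.0062), alpha = 0.1
Step 1: grad_x = 2*7*-2.8646 = -40.1044, grad_y = 2*5*4.0062 = 40.062
  x_1 = -2.8646 - 0.1*-40.1044 = 1.1458
  y_1 = 4.0062 - 0.1*40.062 = 0.0
Step 2: grad_x = 2*7*1.1458 = 16.0418, grad_y = 2*5*0.0 = 0.0
  x_2 = 1.1458 - 0.1*16.0418 = -0.4583
  y_2 = 0.0 - 0.1*0.0 = 0.0
f(-0.4583, 0.0) = 7*(-0.4583)^2 + 5*0.0^2 = 1.4705


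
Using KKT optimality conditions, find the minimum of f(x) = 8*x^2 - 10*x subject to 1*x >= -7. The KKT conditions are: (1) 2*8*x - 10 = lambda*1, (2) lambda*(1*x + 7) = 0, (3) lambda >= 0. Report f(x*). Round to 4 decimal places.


Step 1: Try lambda = 0 (constraint inactive).
Stationarity: 2*8*x - 10 = 0
x* = 10/(2*8) = 0.625
Check constraint: 1*0.625 = 0.625 >= -7 -- satisfied.
Step 2: Compute optimal value.
f(x*) = 8*0.625^2 - 10*0.625 = -3.125


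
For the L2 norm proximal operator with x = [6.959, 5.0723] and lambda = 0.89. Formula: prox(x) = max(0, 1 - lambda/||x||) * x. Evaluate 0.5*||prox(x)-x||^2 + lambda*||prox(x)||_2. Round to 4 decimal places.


Step 1: Compute ||x||.
||x|| = 8.6114
Step 2: Compute scaling factor.
scale = max(0, 1 - 0.89/8.6114) = 0.8966
Step 3: prox(x) = [6.2398, 4.5481]
||prox(x)|| = 7.7214
Step 4: Proximal objective.
0.5*||prox-x||^2 = 0.3961
lambda*||prox|| = 6.872
Total = 7.2681


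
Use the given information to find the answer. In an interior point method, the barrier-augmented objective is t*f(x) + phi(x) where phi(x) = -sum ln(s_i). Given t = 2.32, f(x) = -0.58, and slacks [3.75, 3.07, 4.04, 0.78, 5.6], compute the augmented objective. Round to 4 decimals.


Step 1: Compute log-barrier.
ln values: [1.3218, 1.1217, 1.3962, -0.2485, 1.7228]
phi = -(1.3218 + 1.1217 + 1.3962 - 0.2485 + 1.7228) = -5.314
Step 2: Compute augmented objective.
t*f(x) = 2.32*-0.58 = -1.3456
Total = -1.3456 - 5.314 = -6.6596


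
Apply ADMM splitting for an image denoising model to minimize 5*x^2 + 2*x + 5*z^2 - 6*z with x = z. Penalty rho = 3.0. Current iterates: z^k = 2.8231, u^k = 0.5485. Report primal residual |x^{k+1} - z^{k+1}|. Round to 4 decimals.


ADMM iteration with rho = 3.0, z^k = 2.8231, u^k = 0.5485
Step 1: x-update.
Minimize 5*x^2 + 2*x + (3.0/2)*(x - 2.8231 + 0.5485)^2
FOC: (2*5 + 3.0)*x = -2 + 3.0*(2.8231 - 0.5485)
x^{k+1} = 0.3711
Step 2: z-update.
Minimize 5*z^2 - 6*z + (3.0/2)*(0.3711 - z + 0.5485)^2
FOC: (2*5 + 3.0)*z = 6 + 3.0*(0.3711 + 0.5485)
z^{k+1} = 0.6737
Step 3: u-update.
u^{k+1} = 0.5485 + 0.3711 - 0.6737 = 0.2458
Step 4: Primal residual = |0.3711 - 0.6737| = 0.3027


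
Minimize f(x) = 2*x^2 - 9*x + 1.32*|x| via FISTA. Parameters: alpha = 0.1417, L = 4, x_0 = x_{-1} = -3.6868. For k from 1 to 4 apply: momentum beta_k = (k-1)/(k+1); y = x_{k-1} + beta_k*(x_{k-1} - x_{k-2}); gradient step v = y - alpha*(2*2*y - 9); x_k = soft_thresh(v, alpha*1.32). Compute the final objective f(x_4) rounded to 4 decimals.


FISTA on f(x) = 2*x^2 - 9*x + 1.32*|x|
L = 4, alpha = 0.1417
Iteration 1: beta = 0.0, y = -3.6868 + 0.0*(-3.6868 + 3.6868) = -3.6868
  grad(y) = -23.7472, v = y - alpha*grad = -0.3218
  prox(v) = soft_thresh(-0.3218, 0.187) = -0.1348
Iteration 2: beta = 0.3333, y = -0.1348 + 0.3333*(-0.1348 + 3.6868) = 1.0492
  grad(y) = -4.8031, v = y - alpha*grad = 1.7298
  prox(v) = soft_thresh(1.7298, 0.187) = 1.5428
Iteration 3: beta = 0.5, y = 1.5428 + 0.5*(1.5428 + 0.1348) = 2.3816
  grad(y) = 0.5262, v = y - alpha*grad = 2.307
  prox(v) = soft_thresh(2.307, 0.187) = 2.1199
Iteration 4: beta = 0.6, y = 2.1199 + 0.6*(2.1199 - 1.5428) = 2.4662
  grad(y) = 0.865, v = y - alpha*grad = 2.3437
  prox(v) = soft_thresh(2.3437, 0.187) = 2.1566
f(x_4) = 2*2.1566^2 - 9*2.1566 + 1.32*|2.1566| = -7.2608


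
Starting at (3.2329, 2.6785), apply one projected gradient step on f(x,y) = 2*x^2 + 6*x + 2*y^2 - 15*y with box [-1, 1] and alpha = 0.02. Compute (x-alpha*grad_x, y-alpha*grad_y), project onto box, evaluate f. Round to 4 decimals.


Step 1: Compute gradient at (3.2329, 2.6785).
grad_x = 2*2*3.2329 + 6 = 18.9316
grad_y = 2*2*2.6785 - 15 = -4.286
Step 2: Gradient step.
x_raw = 3.2329 - 0.02*18.9316 = 2.8543
y_raw = 2.6785 - 0.02*-4.286 = 2.7642
Step 3: Project onto [-1, 1].
x_proj = clip(2.8543) = 1.0
y_proj = clip(2.7642) = 1.0
Step 4: Evaluate f.
f(1.0, 1.0) = -5.0


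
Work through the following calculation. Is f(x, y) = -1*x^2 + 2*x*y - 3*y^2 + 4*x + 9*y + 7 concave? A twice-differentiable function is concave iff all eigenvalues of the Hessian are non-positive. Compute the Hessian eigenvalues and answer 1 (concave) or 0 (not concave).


The Hessian of f(x,y) = -1*x^2 + 2*x*y - 3*y^2 + 4*x + 9*y + 7 is:
H = [[-2, 2], [2, -6]]
Trace = -2 - 6 = -8
Determinant = -2*-6 - (2)^2 = 8
Discriminant = (-8)^2 - 4*8 = 32.0
Eigenvalues: lambda_1 = -6.8284, lambda_2 = -1.1716
The function is concave.

1


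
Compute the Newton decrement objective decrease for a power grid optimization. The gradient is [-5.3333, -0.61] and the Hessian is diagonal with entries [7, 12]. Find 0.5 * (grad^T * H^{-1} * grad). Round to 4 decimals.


Step 1: H is diagonal, so H^(-1) * g = [-0.7619, -0.0508].
Step 2: g^T H^(-1) g = sum_i g_i^2 / H_ii
  = (-5.3333)^2/7 + (-0.61)^2/12
  = 4.0634 + 0.031 = 4.0944
Step 3: Objective decrease = 0.5 * g^T H^(-1) g = 2.0472


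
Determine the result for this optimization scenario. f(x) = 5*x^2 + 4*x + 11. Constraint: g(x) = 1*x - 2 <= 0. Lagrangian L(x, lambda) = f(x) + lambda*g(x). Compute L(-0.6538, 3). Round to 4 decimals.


Step 1: Evaluate f(x).
f(-0.6538) = 5*(-0.6538)^2 + 4*(-0.6538) + 11 = 10.5221
Step 2: Evaluate g(x).
g(-0.6538) = 1*-0.6538 - 2 = -2.6538
Step 3: Compute Lagrangian.
L = 10.5221 + 3*-2.6538 = 2.5607


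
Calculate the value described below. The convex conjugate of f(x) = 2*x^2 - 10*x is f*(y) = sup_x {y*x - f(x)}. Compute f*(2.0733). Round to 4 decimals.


f*(y) = sup_x {y*x - a*x^2 - b*x} = sup_x {(y-b)*x - a*x^2}
FOC: (y - b) - 2a*x = 0 => x* = (y - b)/(2a)
x* = (2.0733 + 10)/(2*2) = 3.0183
f*(2.0733) = (y-b)^2/(4a) = (2.0733 + 10)^2/(4*2)
= 145.7646/8 = 18.2206


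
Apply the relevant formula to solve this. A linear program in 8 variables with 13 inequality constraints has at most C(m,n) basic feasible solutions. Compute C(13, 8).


Each vertex corresponds to some choice of n active constraints out of m, so the number of vertices is at most C(m, n) = m! / (n!(m-n)!).
m = 13, n = 8
Numerator: 13 * 12 * 11 * 10 * 9 * 8 * 7 * 6
Denominator: 8! = 40320
C(13, 8) = 1287


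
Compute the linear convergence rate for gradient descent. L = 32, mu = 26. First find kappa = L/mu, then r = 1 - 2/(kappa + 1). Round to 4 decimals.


Step 1: Compute the condition number.
kappa = L/mu = 32/26 = 1.2308
Step 2: Compute the convergence rate.
r = 1 - 2/(kappa + 1) = 1 - 2*mu/(L + mu) = (L - mu)/(L + mu) = 6/58 = 0.1034


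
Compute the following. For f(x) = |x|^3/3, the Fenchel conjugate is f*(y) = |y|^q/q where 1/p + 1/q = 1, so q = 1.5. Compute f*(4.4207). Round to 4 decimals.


The conjugate exponent q satisfies 1/p + 1/q = 1.
p = 3, so q = 3/(3 - 1) = 1.5
|y|^q = 4.4207^1.5 = 9.2947
f*(4.4207) = 9.2947 / 1.5 = 6.1965


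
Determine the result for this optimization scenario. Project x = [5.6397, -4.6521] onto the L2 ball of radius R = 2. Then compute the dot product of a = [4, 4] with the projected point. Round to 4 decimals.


Step 1: Compute ||x|| (intermediates to 6 decimals).
||x|| = sqrt(5.6397^2 + (-4.6521)^2) = 7.310831
Step 2: Project.
Since ||x|| > R, scale = R/||x|| = 2/7.310831 = 0.273567, proj(x) = scale * x
proj(x) = [1.542836, -1.272661]
Step 3: Dot product.
a^T * proj(x) = 4*1.542836 + 4*(-1.272661) = 1.0807


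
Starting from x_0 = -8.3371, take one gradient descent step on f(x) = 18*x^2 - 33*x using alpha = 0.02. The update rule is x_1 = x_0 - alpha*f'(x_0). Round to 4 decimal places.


We compute the gradient at x_0 and apply the update.
f'(x) = 36*x - 33
f'(-8.3371) = 36*-8.3371 - 33 = -333.1356
x_1 = -8.3371 - 0.02*-333.1356 = -1.6744


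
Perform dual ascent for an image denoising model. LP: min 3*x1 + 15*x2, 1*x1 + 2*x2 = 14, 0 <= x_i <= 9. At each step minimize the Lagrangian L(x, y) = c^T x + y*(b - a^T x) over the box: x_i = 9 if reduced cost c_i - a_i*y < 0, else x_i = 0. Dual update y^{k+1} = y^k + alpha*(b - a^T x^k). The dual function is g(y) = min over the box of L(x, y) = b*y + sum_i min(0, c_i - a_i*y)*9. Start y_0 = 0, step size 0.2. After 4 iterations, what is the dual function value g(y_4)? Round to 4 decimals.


Dual ascent for LP: min 3*x1 + 15*x2, 1*x1 + 2*x2 = 14, 0 <= x_i <= 9
Step 1: y^k = 0.0, reduced costs: (3.0, 15.0)
  x^k = (0.0, 0.0), subgradient = b - a^T x = 14.0
  y^{k+1} = 0.0 + 0.2*14.0 = 2.8
Step 2: y^k = 2.8, reduced costs: (0.2, 9.4)
  x^k = (0.0, 0.0), subgradient = b - a^T x = 14.0
  y^{k+1} = 2.8 + 0.2*14.0 = 5.6
Step 3: y^k = 5.6, reduced costs: (-2.6, 3.8)
  x^k = (9.0, 0.0), subgradient = b - a^T x = 5.0
  y^{k+1} = 5.6 + 0.2*5.0 = 6.6
Step 4: y^k = 6.6, reduced costs: (-3.6, 1.8)
  x^k = (9.0, 0.0), subgradient = b - a^T x = 5.0
  y^{k+1} = 6.6 + 0.2*5.0 = 7.6
Dual objective at y_4 = 7.6: reduced costs (-4.6, -0.2), box minimizer x = (9.0, 9.0)
g(y_4) = b*y + (c1 - a1*y)*x1 + (c2 - a2*y)*x2 = 14*7.6 + (-4.6)*9.0 + (-0.2)*9.0 = 106.4 - 41.4 - 1.8 = 63.2


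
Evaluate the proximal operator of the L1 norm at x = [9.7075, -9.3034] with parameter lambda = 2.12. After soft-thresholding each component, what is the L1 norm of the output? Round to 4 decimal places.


Soft-thresholding with lambda = 2.12:
prox(9.7075) = sign(9.7075)*max(|9.7075| - 2.12, 0) = 7.5875
prox(-9.3034) = sign(-9.3034)*max(|-9.3034| - 2.12, 0) = -7.1834
prox(x) = [7.5875, -7.1834]
||prox(x)||_1 = 7.5875 + 7.1834 = 14.7709


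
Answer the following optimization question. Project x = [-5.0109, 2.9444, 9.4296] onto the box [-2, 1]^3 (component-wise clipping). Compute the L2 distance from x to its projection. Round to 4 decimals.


Project each component onto [-2, 1].
clip(-5.0109) = -2.0, clip(2.9444) = 1.0, clip(9.4296) = 1.0
Projection = [-2.0, 1.0, 1.0]
Squared diffs: [9.0655, 3.7807, 71.0582]
Distance = sqrt(83.9044) = 9.1599


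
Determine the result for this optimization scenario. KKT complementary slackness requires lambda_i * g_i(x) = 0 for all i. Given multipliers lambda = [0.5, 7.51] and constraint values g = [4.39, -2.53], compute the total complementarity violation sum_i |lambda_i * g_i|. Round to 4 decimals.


KKT complementary slackness check:
lambda_1 * g_1 = 0.5 * 4.39 = 2.195
lambda_2 * g_2 = 7.51 * -2.53 = -19.0003
Total violation = 2.195 + 19.0003 = 21.1953


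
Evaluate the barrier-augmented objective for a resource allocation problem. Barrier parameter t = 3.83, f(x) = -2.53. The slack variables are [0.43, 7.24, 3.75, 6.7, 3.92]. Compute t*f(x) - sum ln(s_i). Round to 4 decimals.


Step 1: Compute log-barrier.
ln values: [-0.844, 1.9796, 1.3218, 1.9021, 1.3661]
phi = -(-0.844 + 1.9796 + 1.3218 + 1.9021 + 1.3661) = -5.7256
Step 2: Compute augmented objective.
t*f(x) = 3.83*-2.53 = -9.6899
Total = -9.6899 - 5.7256 = -15.4155


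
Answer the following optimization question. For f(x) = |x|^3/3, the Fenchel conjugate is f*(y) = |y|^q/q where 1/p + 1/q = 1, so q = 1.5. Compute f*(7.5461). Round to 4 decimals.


The conjugate exponent q satisfies 1/p + 1/q = 1.
p = 3, so q = 3/(3 - 1) = 1.5
|y|^q = 7.5461^1.5 = 20.7293
f*(7.5461) = 20.7293 / 1.5 = 13.8195


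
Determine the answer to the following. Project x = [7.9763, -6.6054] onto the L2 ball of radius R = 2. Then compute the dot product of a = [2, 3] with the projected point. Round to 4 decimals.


Step 1: Compute ||x|| (intermediates to 6 decimals).
||x|| = sqrt(7.9763^2 + (-6.6054)^2) = 10.356287
Step 2: Project.
Since ||x|| > R, scale = R/||x|| = 2/10.356287 = 0.193119, proj(x) = scale * x
proj(x) = [1.540375, -1.275628]
Step 3: Dot product.
a^T * proj(x) = 2*1.540375 + 3*(-1.275628) = -0.7461


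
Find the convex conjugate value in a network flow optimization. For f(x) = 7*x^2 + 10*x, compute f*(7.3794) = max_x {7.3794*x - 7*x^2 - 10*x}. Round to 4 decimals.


f*(y) = sup_x {y*x - a*x^2 - b*x} = sup_x {(y-b)*x - a*x^2}
FOC: (y - b) - 2a*x = 0 => x* = (y - b)/(2a)
x* = (7.3794 - 10)/(2*7) = -0.1872
f*(7.3794) = (y-b)^2/(4a) = (7.3794 - 10)^2/(4*7)
= 6.8675/28 = 0.2453


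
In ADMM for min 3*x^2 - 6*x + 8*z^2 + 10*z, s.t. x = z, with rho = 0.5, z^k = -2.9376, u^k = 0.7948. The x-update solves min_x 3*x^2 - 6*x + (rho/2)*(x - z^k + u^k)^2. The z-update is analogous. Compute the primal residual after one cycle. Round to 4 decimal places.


ADMM iteration with rho = 0.5, z^k = -2.9376, u^k = 0.7948
Step 1: x-update.
Minimize 3*x^2 - 6*x + (0.5/2)*(x + 2.9376 + 0.7948)^2
FOC: (2*3 + 0.5)*x = 6 + 0.5*(-2.9376 - 0.7948)
x^{k+1} = 0.636
Step 2: z-update.
Minimize 8*z^2 + 10*z + (0.5/2)*(0.636 - z + 0.7948)^2
FOC: (2*8 + 0.5)*z = -10 + 0.5*(0.636 + 0.7948)
z^{k+1} = -0.5627
Step 3: u-update.
u^{k+1} = 0.7948 + 0.636 + 0.5627 = 1.9935
Step 4: Primal residual = |0.636 + 0.5627| = 1.1987


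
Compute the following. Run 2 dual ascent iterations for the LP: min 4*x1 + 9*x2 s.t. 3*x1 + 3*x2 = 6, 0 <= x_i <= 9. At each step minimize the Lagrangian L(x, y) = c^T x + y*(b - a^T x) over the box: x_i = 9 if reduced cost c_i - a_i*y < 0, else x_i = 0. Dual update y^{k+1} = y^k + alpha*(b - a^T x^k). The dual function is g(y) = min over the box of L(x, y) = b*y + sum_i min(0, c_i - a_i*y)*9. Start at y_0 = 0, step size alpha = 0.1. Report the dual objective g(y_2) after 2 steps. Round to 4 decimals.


Dual ascent for LP: min 4*x1 + 9*x2, 3*x1 + 3*x2 = 6, 0 <= x_i <= 9
Step 1: y^k = 0.0, reduced costs: (4.0, 9.0)
  x^k = (0.0, 0.0), subgradient = b - a^T x = 6.0
  y^{k+1} = 0.0 + 0.1*6.0 = 0.6
Step 2: y^k = 0.6, reduced costs: (2.2, 7.2)
  x^k = (0.0, 0.0), subgradient = b - a^T x = 6.0
  y^{k+1} = 0.6 + 0.1*6.0 = 1.2
Dual objective at y_2 = 1.2: reduced costs (0.4, 5.4), box minimizer x = (0.0, 0.0)
g(y_2) = b*y + (c1 - a1*y)*x1 + (c2 - a2*y)*x2 = 6*1.2 + 0.4*0.0 + 5.4*0.0 = 7.2 + 0.0 + 0.0 = 7.2


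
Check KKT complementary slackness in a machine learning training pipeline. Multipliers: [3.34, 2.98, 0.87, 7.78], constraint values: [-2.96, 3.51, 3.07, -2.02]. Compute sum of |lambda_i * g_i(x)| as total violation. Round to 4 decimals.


KKT complementary slackness check:
lambda_1 * g_1 = 3.34 * -2.96 = -9.8864
lambda_2 * g_2 = 2.98 * 3.51 = 10.4598
lambda_3 * g_3 = 0.87 * 3.07 = 2.6709
lambda_4 * g_4 = 7.78 * -2.02 = -15.7156
Total violation = 9.8864 + 10.4598 + 2.6709 + 15.7156 = 38.7327


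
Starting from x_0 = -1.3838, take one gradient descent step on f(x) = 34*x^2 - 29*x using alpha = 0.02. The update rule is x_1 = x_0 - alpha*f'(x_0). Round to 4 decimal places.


We compute the gradient at x_0 and apply the update.
f'(x) = 68*x - 29
f'(-1.3838) = 68*-1.3838 - 29 = -123.0984
x_1 = -1.3838 - 0.02*-123.0984 = 1.0782


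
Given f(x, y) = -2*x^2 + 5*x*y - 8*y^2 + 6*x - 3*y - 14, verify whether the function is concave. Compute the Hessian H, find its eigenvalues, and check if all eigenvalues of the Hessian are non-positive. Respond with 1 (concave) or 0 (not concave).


The Hessian of f(x,y) = -2*x^2 + 5*x*y - 8*y^2 + 6*x - 3*y - 14 is:
H = [[-4, 5], [5, -16]]
Trace = -4 - 16 = -20
Determinant = -4*-16 - (5)^2 = 39
Discriminant = (-20)^2 - 4*39 = 244.0
Eigenvalues: lambda_1 = -17.8102, lambda_2 = -2.1898
The function is concave.

1


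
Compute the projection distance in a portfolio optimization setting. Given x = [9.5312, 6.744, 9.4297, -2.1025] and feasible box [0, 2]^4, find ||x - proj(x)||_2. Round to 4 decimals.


Project each component onto [0, 2].
clip(9.5312) = 2.0, clip(6.744) = 2.0, clip(9.4297) = 2.0, clip(-2.1025) = 0.0
Projection = [2.0, 2.0, 2.0, 0.0]
Squared diffs: [56.719, 22.5055, 55.2004, 4.4205]
Distance = sqrt(138.8454) = 11.7833


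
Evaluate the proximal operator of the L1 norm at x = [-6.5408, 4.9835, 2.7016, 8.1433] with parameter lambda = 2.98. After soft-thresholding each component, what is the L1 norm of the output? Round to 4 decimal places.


Soft-thresholding with lambda = 2.98:
prox(-6.5408) = sign(-6.5408)*max(|-6.5408| - 2.98, 0) = -3.5608
prox(4.9835) = sign(4.9835)*max(|4.9835| - 2.98, 0) = 2.0035
prox(2.7016) = sign(2.7016)*max(|2.7016| - 2.98, 0) = 0.0
prox(8.1433) = sign(8.1433)*max(|8.1433| - 2.98, 0) = 5.1633
prox(x) = [-3.5608, 2.0035, 0.0, 5.1633]
||prox(x)||_1 = 3.5608 + 2.0035 + 0.0 + 5.1633 = 10.7276


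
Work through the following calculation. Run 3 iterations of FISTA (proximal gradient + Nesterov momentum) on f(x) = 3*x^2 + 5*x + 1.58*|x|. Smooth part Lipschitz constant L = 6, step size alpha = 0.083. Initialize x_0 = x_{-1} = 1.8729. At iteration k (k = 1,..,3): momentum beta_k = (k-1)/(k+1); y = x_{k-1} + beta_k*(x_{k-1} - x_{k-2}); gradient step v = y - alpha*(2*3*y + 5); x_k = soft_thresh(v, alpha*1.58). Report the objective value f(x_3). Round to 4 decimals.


FISTA on f(x) = 3*x^2 + 5*x + 1.58*|x|
L = 6, alpha = 0.083
Iteration 1: beta = 0.0, y = 1.8729 + 0.0*(1.8729 - 1.8729) = 1.8729
  grad(y) = 16.2374, v = y - alpha*grad = 0.5252
  prox(v) = soft_thresh(0.5252, 0.1311) = 0.3941
Iteration 2: beta = 0.3333, y = 0.3941 + 0.3333*(0.3941 - 1.8729) = -0.0989
  grad(y) = 4.4066, v = y - alpha*grad = -0.4646
  prox(v) = soft_thresh(-0.4646, 0.1311) = -0.3335
Iteration 3: beta = 0.5, y = -0.3335 + 0.5*(-0.3335 - 0.3941) = -0.6973
  grad(y) = 0.8163, v = y - alpha*grad = -0.765
  prox(v) = soft_thresh(-0.765, 0.1311) = -0.6339
f(x_3) = 3*(-0.6339)^2 + 5*(-0.6339) + 1.58*|-0.6339| = -0.9625


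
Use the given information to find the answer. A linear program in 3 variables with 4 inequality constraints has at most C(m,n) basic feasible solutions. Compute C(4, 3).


Each vertex corresponds to some choice of n active constraints out of m, so the number of vertices is at most C(m, n) = m! / (n!(m-n)!).
m = 4, n = 3
Numerator: 4 * 3 * 2
Denominator: 3! = 6
C(4, 3) = 4


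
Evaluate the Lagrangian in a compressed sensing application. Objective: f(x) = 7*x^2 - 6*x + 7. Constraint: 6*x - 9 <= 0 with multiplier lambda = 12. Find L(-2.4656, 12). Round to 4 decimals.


Step 1: Evaluate f(x).
f(-2.4656) = 7*(-2.4656)^2 - 6*(-2.4656) + 7 = 64.3479
Step 2: Evaluate g(x).
g(-2.4656) = 6*-2.4656 - 9 = -23.7936
Step 3: Compute Lagrangian.
L = 64.3479 + 12*-23.7936 = -221.1753


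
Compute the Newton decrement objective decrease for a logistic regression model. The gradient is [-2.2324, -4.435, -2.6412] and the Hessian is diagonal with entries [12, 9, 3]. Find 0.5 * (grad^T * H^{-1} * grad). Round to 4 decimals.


Step 1: H is diagonal, so H^(-1) * g = [-0.186, -0.4928, -0.8804].
Step 2: g^T H^(-1) g = sum_i g_i^2 / H_ii
  = (-2.2324)^2/12 + (-4.435)^2/9 + (-2.6412)^2/3
  = 0.4153 + 2.1855 + 2.3253 = 4.9261
Step 3: Objective decrease = 0.5 * g^T H^(-1) g = 2.463


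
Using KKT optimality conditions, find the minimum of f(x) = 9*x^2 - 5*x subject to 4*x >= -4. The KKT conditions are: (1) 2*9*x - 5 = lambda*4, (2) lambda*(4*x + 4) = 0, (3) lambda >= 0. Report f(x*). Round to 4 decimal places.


Step 1: Try lambda = 0 (constraint inactive).
Stationarity: 2*9*x - 5 = 0
x* = 5/(2*9) = 5/18 = 0.2778 (rounded; the exact value 5/18 is used below)
Check constraint: 4*0.2778 = 1.1112 >= -4 -- satisfied.
Step 2: Compute optimal value.
f(x*) = 9*(5/18)^2 - 5*(5/18) = -0.6944


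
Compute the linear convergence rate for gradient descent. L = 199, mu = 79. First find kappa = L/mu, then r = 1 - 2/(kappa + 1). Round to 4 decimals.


Step 1: Compute the condition number.
kappa = L/mu = 199/79 = 2.519
Step 2: Compute the convergence rate.
r = 1 - 2/(kappa + 1) = 1 - 2*mu/(L + mu) = (L - mu)/(L + mu) = 120/278 = 0.4317


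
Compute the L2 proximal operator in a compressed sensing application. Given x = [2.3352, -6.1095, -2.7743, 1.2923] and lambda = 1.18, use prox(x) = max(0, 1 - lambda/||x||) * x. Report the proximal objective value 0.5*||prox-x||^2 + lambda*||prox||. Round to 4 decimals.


Step 1: Compute ||x||.
||x|| = 7.2212
Step 2: Compute scaling factor.
scale = max(0, 1 - 1.18/7.2212) = 0.8366
Step 3: prox(x) = [1.9536, -5.1112, -2.321, 1.0811]
||prox(x)|| = 6.0412
Step 4: Proximal objective.
0.5*||prox-x||^2 = 0.6962
lambda*||prox|| = 7.1286
Total = 7.8248


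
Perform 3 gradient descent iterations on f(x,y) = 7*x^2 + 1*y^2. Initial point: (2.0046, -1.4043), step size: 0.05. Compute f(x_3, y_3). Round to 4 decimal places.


Gradient descent on f(x,y) = 7*x^2 + 1*y^2.
Starting point: (2.0046, -1.4043), alpha = 0.05
Step 1: grad_x = 2*7*2.0046 = 28.0644, grad_y = 2*1*-1.4043 = -2.8086
  x_1 = 2.0046 - 0.05*28.0644 = 0.6014
  y_1 = -1.4043 - 0.05*-2.8086 = -1.2639
Step 2: grad_x = 2*7*0.6014 = 8.4193, grad_y = 2*1*-1.2639 = -2.5277
  x_2 = 0.6014 - 0.05*8.4193 = 0.1804
  y_2 = -1.2639 - 0.05*-2.5277 = -1.1375
Step 3: grad_x = 2*7*0.1804 = 2.5258, grad_y = 2*1*-1.1375 = -2.275
  x_3 = 0.1804 - 0.05*2.5258 = 0.0541
  y_3 = -1.1375 - 0.05*-2.275 = -1.0237
f(0.0541, -1.0237) = 7*0.0541^2 + 1*(-1.0237)^2 = 1.0685


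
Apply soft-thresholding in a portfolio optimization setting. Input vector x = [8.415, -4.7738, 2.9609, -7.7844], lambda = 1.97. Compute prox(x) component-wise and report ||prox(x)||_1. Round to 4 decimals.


Soft-thresholding with lambda = 1.97:
prox(8.415) = sign(8.415)*max(|8.415| - 1.97, 0) = 6.445
prox(-4.7738) = sign(-4.7738)*max(|-4.7738| - 1.97, 0) = -2.8038
prox(2.9609) = sign(2.9609)*max(|2.9609| - 1.97, 0) = 0.9909
prox(-7.7844) = sign(-7.7844)*max(|-7.7844| - 1.97, 0) = -5.8144
prox(x) = [6.445, -2.8038, 0.9909, -5.8144]
||prox(x)||_1 = 6.445 + 2.8038 + 0.9909 + 5.8144 = 16.0541


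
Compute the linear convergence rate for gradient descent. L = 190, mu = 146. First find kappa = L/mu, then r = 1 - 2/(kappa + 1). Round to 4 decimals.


Step 1: Compute the condition number.
kappa = L/mu = 190/146 = 1.3014
Step 2: Compute the convergence rate.
r = 1 - 2/(kappa + 1) = 1 - 2*mu/(L + mu) = (L - mu)/(L + mu) = 44/336 = 0.131


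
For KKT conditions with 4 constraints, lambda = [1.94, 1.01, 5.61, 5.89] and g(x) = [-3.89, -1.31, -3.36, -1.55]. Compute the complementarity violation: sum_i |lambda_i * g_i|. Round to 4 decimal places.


KKT complementary slackness check:
lambda_1 * g_1 = 1.94 * -3.89 = -7.5466
lambda_2 * g_2 = 1.01 * -1.31 = -1.3231
lambda_3 * g_3 = 5.61 * -3.36 = -18.8496
lambda_4 * g_4 = 5.89 * -1.55 = -9.1295
Total violation = 7.5466 + 1.3231 + 18.8496 + 9.1295 = 36.8488


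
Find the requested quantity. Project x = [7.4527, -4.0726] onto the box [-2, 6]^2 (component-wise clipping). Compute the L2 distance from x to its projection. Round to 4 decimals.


Project each component onto [-2, 6].
clip(7.4527) = 6.0, clip(-4.0726) = -2.0
Projection = [6.0, -2.0]
Squared diffs: [2.1103, 4.2957]
Distance = sqrt(6.406) = 2.531


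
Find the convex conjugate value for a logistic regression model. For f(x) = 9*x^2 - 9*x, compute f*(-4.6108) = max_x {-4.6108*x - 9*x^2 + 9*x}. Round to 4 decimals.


f*(y) = sup_x {y*x - a*x^2 - b*x} = sup_x {(y-b)*x - a*x^2}
FOC: (y - b) - 2a*x = 0 => x* = (y - b)/(2a)
x* = (-4.6108 + 9)/(2*9) = 0.2438
f*(-4.6108) = (y-b)^2/(4a) = (-4.6108 + 9)^2/(4*9)
= 19.2651/36 = 0.5351


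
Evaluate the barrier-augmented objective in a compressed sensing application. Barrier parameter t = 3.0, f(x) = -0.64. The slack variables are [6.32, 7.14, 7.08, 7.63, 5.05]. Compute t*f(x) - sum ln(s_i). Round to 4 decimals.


Step 1: Compute log-barrier.
ln values: [1.8437, 1.9657, 1.9573, 2.0321, 1.6194]
phi = -(1.8437 + 1.9657 + 1.9573 + 2.0321 + 1.6194) = -9.4182
Step 2: Compute augmented objective.
t*f(x) = 3.0*-0.64 = -1.92
Total = -1.92 - 9.4182 = -11.3382


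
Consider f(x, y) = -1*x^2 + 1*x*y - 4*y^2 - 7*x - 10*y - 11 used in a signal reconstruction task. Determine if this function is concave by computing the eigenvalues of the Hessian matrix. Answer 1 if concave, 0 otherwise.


The Hessian of f(x,y) = -1*x^2 + 1*x*y - 4*y^2 - 7*x - 10*y - 11 is:
H = [[-2, 1], [1, -8]]
Trace = -2 - 8 = -10
Determinant = -2*-8 - (1)^2 = 15
Discriminant = (-10)^2 - 4*15 = 40.0
Eigenvalues: lambda_1 = -8.1623, lambda_2 = -1.8377
The function is concave.

1


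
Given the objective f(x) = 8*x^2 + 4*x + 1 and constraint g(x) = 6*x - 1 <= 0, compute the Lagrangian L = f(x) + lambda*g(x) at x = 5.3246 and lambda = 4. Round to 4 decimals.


Step 1: Evaluate f(x).
f(5.3246) = 8*5.3246^2 + 4*5.3246 + 1 = 249.1093
Step 2: Evaluate g(x).
g(5.3246) = 6*5.3246 - 1 = 30.9476
Step 3: Compute Lagrangian.
L = 249.1093 + 4*30.9476 = 372.8997


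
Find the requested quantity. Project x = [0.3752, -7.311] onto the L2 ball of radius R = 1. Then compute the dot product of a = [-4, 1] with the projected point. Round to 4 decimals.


Step 1: Compute ||x|| (intermediates to 6 decimals).
||x|| = sqrt(0.3752^2 + (-7.311)^2) = 7.320621
Step 2: Project.
Since ||x|| > R, scale = R/||x|| = 1/7.320621 = 0.1366, proj(x) = scale * x
proj(x) = [0.051252, -0.998683]
Step 3: Dot product.
a^T * proj(x) = -4*0.051252 + 1*(-0.998683) = -1.2037


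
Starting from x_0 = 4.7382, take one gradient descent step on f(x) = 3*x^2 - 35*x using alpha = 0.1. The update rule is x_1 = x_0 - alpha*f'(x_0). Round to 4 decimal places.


We compute the gradient at x_0 and apply the update.
f'(x) = 6*x - 35
f'(4.7382) = 6*4.7382 - 35 = -6.5708
x_1 = 4.7382 - 0.1*-6.5708 = 5.3953


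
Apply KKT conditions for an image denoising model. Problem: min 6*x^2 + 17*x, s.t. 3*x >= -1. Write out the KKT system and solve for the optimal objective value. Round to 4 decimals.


Step 1: Try lambda = 0 (constraint inactive).
x_unc = -17/(2*6) = -1.4167
Check: 3*-1.4167 = -4.2501 < -1 -- violated!
Step 2: Constraint must be active: 3*x = -1
x* = -1/3 = -0.3333 (rounded; the exact value -1/3 is used below)
lambda = (2*6*(-1/3) + 17)/3 = 4.3333
Step 3: Compute optimal value.
f(x*) = 6*(-1/3)^2 + 17*(-1/3) = -5.0


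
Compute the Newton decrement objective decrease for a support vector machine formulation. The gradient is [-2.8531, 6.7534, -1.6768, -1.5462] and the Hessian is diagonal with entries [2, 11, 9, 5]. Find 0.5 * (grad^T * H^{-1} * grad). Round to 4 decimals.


Step 1: H is diagonal, so H^(-1) * g = [-1.4266, 0.6139, -0.1863, -0.3092].
Step 2: g^T H^(-1) g = sum_i g_i^2 / H_ii
  = (-2.8531)^2/2 + (6.7534)^2/11 + (-1.6768)^2/9 + (-1.5462)^2/5
  = 4.0701 + 4.1462 + 0.3124 + 0.4781 = 9.0069
Step 3: Objective decrease = 0.5 * g^T H^(-1) g = 4.5034


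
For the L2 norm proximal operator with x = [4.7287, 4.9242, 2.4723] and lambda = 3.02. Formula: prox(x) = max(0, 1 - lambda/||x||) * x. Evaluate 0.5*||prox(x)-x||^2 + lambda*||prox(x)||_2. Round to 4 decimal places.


Step 1: Compute ||x||.
||x|| = 7.2609
Step 2: Compute scaling factor.
scale = max(0, 1 - 3.02/7.2609) = 0.5841
Step 3: prox(x) = [2.7619, 2.8761, 1.444]
||prox(x)|| = 4.2409
Step 4: Proximal objective.
0.5*||prox-x||^2 = 4.5602
lambda*||prox|| = 12.8075
Total = 17.3677


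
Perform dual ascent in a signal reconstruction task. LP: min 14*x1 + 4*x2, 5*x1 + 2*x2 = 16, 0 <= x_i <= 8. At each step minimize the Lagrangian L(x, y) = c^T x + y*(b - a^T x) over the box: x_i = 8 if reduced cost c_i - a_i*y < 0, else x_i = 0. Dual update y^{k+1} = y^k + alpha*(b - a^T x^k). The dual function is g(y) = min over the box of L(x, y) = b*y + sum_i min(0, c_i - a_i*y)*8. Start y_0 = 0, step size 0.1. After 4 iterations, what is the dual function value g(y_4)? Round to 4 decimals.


Dual ascent for LP: min 14*x1 + 4*x2, 5*x1 + 2*x2 = 16, 0 <= x_i <= 8
Step 1: y^k = 0.0, reduced costs: (14.0, 4.0)
  x^k = (0.0, 0.0), subgradient = b - a^T x = 16.0
  y^{k+1} = 0.0 + 0.1*16.0 = 1.6
Step 2: y^k = 1.6, reduced costs: (6.0, 0.8)
  x^k = (0.0, 0.0), subgradient = b - a^T x = 16.0
  y^{k+1} = 1.6 + 0.1*16.0 = 3.2
Step 3: y^k = 3.2, reduced costs: (-2.0, -2.4)
  x^k = (8.0, 8.0), subgradient = b - a^T x = -40.0
  y^{k+1} = 3.2 + 0.1*-40.0 = -0.8
Step 4: y^k = -0.8, reduced costs: (18.0, 5.6)
  x^k = (0.0, 0.0), subgradient = b - a^T x = 16.0
  y^{k+1} = -0.8 + 0.1*16.0 = 0.8
Dual objective at y_4 = 0.8: reduced costs (10.0, 2.4), box minimizer x = (0.0, 0.0)
g(y_4) = b*y + (c1 - a1*y)*x1 + (c2 - a2*y)*x2 = 16*0.8 + 10.0*0.0 + 2.4*0.0 = 12.8 + 0.0 + 0.0 = 12.8
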